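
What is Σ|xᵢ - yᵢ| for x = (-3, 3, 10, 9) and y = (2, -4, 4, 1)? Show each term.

Σ|x_i - y_i| = |-3 - 2| + |3 - (-4)| + |10 - 4| + |9 - 1| = 5 + 7 + 6 + 8 = 26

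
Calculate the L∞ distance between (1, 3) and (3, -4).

max(|x_i - y_i|) = max(|1 - 3|, |3 - (-4)|) = max(2, 7) = 7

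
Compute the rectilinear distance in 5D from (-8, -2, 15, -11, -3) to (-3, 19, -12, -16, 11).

Σ|x_i - y_i| = |-8 - (-3)| + |-2 - 19| + |15 - (-12)| + |-11 - (-16)| + |-3 - 11| = 5 + 21 + 27 + 5 + 14 = 72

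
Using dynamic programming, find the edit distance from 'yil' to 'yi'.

Let D[i][j] be the edit distance between the first i characters of 'yil' and the first j characters of 'yi', with D[i][0] = i, D[0][j] = j, and D[i][j] = D[i-1][j-1] if the characters match, else 1 + min(D[i-1][j], D[i][j-1], D[i-1][j-1]). Filling the table (rows: prefixes of 'yil', columns: prefixes of 'yi'):
     ε  y  i
  ε  0  1  2
  y  1  0  1
  i  2  1  0
  l  3  2  1
The bottom-right entry gives D[3][2] = 1, so no sequence of fewer than 1 edit works. Backtracking through the table gives one optimal edit sequence (1 edit):
  yil → yi (del l @3)
Edit distance = 1.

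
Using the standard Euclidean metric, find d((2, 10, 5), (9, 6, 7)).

√(Σ(x_i - y_i)²) = √((2 - 9)² + (10 - 6)² + (5 - 7)²)
= √((-7)² + 4² + (-2)²) = √(49 + 16 + 4) = √69 ≈ 8.3066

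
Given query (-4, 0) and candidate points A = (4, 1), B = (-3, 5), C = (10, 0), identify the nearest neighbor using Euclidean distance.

Distances: d(A) ≈ 8.0623, d(B) ≈ 5.099, d(C) = 14. Nearest: B = (-3, 5) with distance 5.099.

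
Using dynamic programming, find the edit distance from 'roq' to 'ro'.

Let D[i][j] be the edit distance between the first i characters of 'roq' and the first j characters of 'ro', with D[i][0] = i, D[0][j] = j, and D[i][j] = D[i-1][j-1] if the characters match, else 1 + min(D[i-1][j], D[i][j-1], D[i-1][j-1]). Filling the table (rows: prefixes of 'roq', columns: prefixes of 'ro'):
     ε  r  o
  ε  0  1  2
  r  1  0  1
  o  2  1  0
  q  3  2  1
The bottom-right entry gives D[3][2] = 1, so no sequence of fewer than 1 edit works. Backtracking through the table gives one optimal edit sequence (1 edit):
  roq → ro (del q @3)
Edit distance = 1.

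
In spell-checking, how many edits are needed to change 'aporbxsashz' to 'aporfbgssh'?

Let D[i][j] be the edit distance between the first i characters of 'aporbxsashz' and the first j characters of 'aporfbgssh', with D[i][0] = i, D[0][j] = j, and D[i][j] = D[i-1][j-1] if the characters match, else 1 + min(D[i-1][j], D[i][j-1], D[i-1][j-1]). Filling the table (rows: prefixes of 'aporbxsashz', columns: prefixes of 'aporfbgssh'):
     ε  a  p  o  r  f  b  g  s  s  h
  ε  0  1  2  3  4  5  6  7  8  9 10
  a  1  0  1  2  3  4  5  6  7  8  9
  p  2  1  0  1  2  3  4  5  6  7  8
  o  3  2  1  0  1  2  3  4  5  6  7
  r  4  3  2  1  0  1  2  3  4  5  6
  b  5  4  3  2  1  1  1  2  3  4  5
  x  6  5  4  3  2  2  2  2  3  4  5
  s  7  6  5  4  3  3  3  3  2  3  4
  a  8  7  6  5  4  4  4  4  3  3  4
  s  9  8  7  6  5  5  5  5  4  3  4
  h 10  9  8  7  6  6  6  6  5  4  3
  z 11 10  9  8  7  7  7  7  6  5  4
The bottom-right entry gives D[11][10] = 4, so no sequence of fewer than 4 edits works. Backtracking through the table gives one optimal edit sequence (4 edits):
  aporbxsashz → aporfbxsashz (ins f @5)
  aporfbxsashz → aporfbgsashz (sub x→g @7)
  aporfbgsashz → aporfbgsshz (del a @9)
  aporfbgsshz → aporfbgssh (del z @11)
Edit distance = 4.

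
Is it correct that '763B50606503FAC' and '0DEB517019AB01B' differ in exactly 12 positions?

Differing positions: 1, 2, 3, 6, 7, 9, 10, 11, 12, 13, 14, 15. Hamming distance = 12, so the claim is true.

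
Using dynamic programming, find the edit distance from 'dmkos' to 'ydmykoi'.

Let D[i][j] be the edit distance between the first i characters of 'dmkos' and the first j characters of 'ydmykoi', with D[i][0] = i, D[0][j] = j, and D[i][j] = D[i-1][j-1] if the characters match, else 1 + min(D[i-1][j], D[i][j-1], D[i-1][j-1]). Filling the table (rows: prefixes of 'dmkos', columns: prefixes of 'ydmykoi'):
     ε  y  d  m  y  k  o  i
  ε  0  1  2  3  4  5  6  7
  d  1  1  1  2  3  4  5  6
  m  2  2  2  1  2  3  4  5
  k  3  3  3  2  2  2  3  4
  o  4  4  4  3  3  3  2  3
  s  5  5  5  4  4  4  3  3
The bottom-right entry gives D[5][7] = 3, so no sequence of fewer than 3 edits works. Backtracking through the table gives one optimal edit sequence (3 edits):
  dmkos → ydmkos (ins y @1)
  ydmkos → ydmykos (ins y @4)
  ydmykos → ydmykoi (sub s→i @7)
Edit distance = 3.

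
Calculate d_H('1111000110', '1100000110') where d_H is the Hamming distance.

Differing positions: 3, 4. Hamming distance = 2.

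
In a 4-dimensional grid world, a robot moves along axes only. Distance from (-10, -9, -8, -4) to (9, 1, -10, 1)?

Σ|x_i - y_i| = |-10 - 9| + |-9 - 1| + |-8 - (-10)| + |-4 - 1| = 19 + 10 + 2 + 5 = 36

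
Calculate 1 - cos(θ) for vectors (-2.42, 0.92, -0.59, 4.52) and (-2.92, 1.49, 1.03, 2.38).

With u = (-2.42, 0.92, -0.59, 4.52), v = (-2.92, 1.49, 1.03, 2.38):
u·v = (-2.42)·(-2.92) + 0.92·1.49 + (-0.59)·1.03 + 4.52·2.38 = 7.0664 + 1.3708 + (-0.6077) + 10.7576 = 18.5871.
|u| = √((-2.42)² + 0.92² + (-0.59)² + 4.52²) = √(5.8564 + 0.8464 + 0.3481 + 20.4304) = √27.4813, |v| = √((-2.92)² + 1.49² + 1.03² + 2.38²) = √(8.5264 + 2.2201 + 1.0609 + 5.6644) = √17.4718.
cos θ = (u·v)/(|u||v|) = 18.5871/(√27.4813·√17.4718) ≈ 0.8483
Cosine distance = 1 - cos θ ≈ 1 - 0.8483 = 0.1517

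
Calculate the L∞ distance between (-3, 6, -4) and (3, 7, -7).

max(|x_i - y_i|) = max(|-3 - 3|, |6 - 7|, |-4 - (-7)|) = max(6, 1, 3) = 6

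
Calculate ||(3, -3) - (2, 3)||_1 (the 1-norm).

Σ|x_i - y_i| = |3 - 2| + |-3 - 3| = 1 + 6 = 7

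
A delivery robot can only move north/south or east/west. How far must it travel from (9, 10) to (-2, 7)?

Σ|x_i - y_i| = |9 - (-2)| + |10 - 7| = 11 + 3 = 14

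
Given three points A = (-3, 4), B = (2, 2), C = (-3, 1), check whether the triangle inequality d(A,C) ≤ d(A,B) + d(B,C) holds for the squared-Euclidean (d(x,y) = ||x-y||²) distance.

d(A,B) = 5² + 2² = 29, d(B,C) = 5² + 1² = 26, d(A,C) = 0² + 3² = 9.
d(A,C) = 9 ≤ 29 + 26 = 55. Triangle inequality is satisfied.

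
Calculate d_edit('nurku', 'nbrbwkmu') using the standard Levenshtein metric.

Let D[i][j] be the edit distance between the first i characters of 'nurku' and the first j characters of 'nbrbwkmu', with D[i][0] = i, D[0][j] = j, and D[i][j] = D[i-1][j-1] if the characters match, else 1 + min(D[i-1][j], D[i][j-1], D[i-1][j-1]). Filling the table (rows: prefixes of 'nurku', columns: prefixes of 'nbrbwkmu'):
     ε  n  b  r  b  w  k  m  u
  ε  0  1  2  3  4  5  6  7  8
  n  1  0  1  2  3  4  5  6  7
  u  2  1  1  2  3  4  5  6  6
  r  3  2  2  1  2  3  4  5  6
  k  4  3  3  2  2  3  3  4  5
  u  5  4  4  3  3  3  4  4  4
The bottom-right entry gives D[5][8] = 4, so no sequence of fewer than 4 edits works. Backtracking through the table gives one optimal edit sequence (4 edits):
  nurku → nbrku (sub u→b @2)
  nbrku → nbrbku (ins b @4)
  nbrbku → nbrbwku (ins w @5)
  nbrbwku → nbrbwkmu (ins m @7)
Edit distance = 4.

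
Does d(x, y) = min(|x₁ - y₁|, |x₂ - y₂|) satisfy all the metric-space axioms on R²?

No. d fails identity of indiscernibles: take x = (3, 0) and y = (3, 1). Then d(x,y) = min(|3 - 3|, |0 - 1|) = min(0, 1) = 0, yet x ≠ y.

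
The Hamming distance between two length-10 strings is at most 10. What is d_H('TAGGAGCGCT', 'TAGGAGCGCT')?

Differing positions: none. Hamming distance = 0. The maximum possible Hamming distance for length-10 strings is 10, so d_H/10 = 0/10 = 0.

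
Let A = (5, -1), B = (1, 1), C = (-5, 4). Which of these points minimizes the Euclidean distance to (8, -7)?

Distances: d(A) ≈ 6.7082, d(B) ≈ 10.6301, d(C) ≈ 17.0294. Nearest: A = (5, -1) with distance 6.7082.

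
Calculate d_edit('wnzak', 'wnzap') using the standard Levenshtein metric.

Let D[i][j] be the edit distance between the first i characters of 'wnzak' and the first j characters of 'wnzap', with D[i][0] = i, D[0][j] = j, and D[i][j] = D[i-1][j-1] if the characters match, else 1 + min(D[i-1][j], D[i][j-1], D[i-1][j-1]). Filling the table (rows: prefixes of 'wnzak', columns: prefixes of 'wnzap'):
     ε  w  n  z  a  p
  ε  0  1  2  3  4  5
  w  1  0  1  2  3  4
  n  2  1  0  1  2  3
  z  3  2  1  0  1  2
  a  4  3  2  1  0  1
  k  5  4  3  2  1  1
The bottom-right entry gives D[5][5] = 1, so no sequence of fewer than 1 edit works. Backtracking through the table gives one optimal edit sequence (1 edit):
  wnzak → wnzap (sub k→p @5)
Edit distance = 1.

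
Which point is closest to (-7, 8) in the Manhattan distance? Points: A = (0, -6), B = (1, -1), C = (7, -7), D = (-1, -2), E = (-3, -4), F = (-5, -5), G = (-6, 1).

Distances: d(A) = 21, d(B) = 17, d(C) = 29, d(D) = 16, d(E) = 16, d(F) = 15, d(G) = 8. Nearest: G = (-6, 1) with distance 8.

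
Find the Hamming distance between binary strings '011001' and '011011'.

Differing positions: 5. Hamming distance = 1.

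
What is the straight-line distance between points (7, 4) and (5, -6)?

√(Σ(x_i - y_i)²) = √((7 - 5)² + (4 - (-6))²)
= √(2² + 10²) = √(4 + 100) = √104 ≈ 10.198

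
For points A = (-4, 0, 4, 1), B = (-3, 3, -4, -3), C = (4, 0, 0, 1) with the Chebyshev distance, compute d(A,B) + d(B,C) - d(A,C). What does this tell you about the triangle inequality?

d(A,B) = max(1, 3, 8, 4) = 8, d(B,C) = max(7, 3, 4, 4) = 7, d(A,C) = max(8, 0, 4, 0) = 8.
d(A,B) + d(B,C) - d(A,C) = 8 + 7 - 8 = 15 - 8 = 7. This is ≥ 0, so the triangle inequality holds for these points.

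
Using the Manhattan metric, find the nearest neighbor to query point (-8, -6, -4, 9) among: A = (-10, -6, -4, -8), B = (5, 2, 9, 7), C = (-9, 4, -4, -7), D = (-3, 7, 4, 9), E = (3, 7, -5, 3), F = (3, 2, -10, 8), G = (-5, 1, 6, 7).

Distances: d(A) = 19, d(B) = 36, d(C) = 27, d(D) = 26, d(E) = 31, d(F) = 26, d(G) = 22. Nearest: A = (-10, -6, -4, -8) with distance 19.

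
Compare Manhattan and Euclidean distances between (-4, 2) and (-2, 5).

L1 = |-4 - (-2)| + |2 - 5| = 2 + 3 = 5
L2 = √(2² + 3²) = √13 ≈ 3.6056
L1 ≥ L2 always (equality iff movement is along one axis); L1 > L2 here.
Ratio L1/L2 = 5/√13 ≈ 1.3868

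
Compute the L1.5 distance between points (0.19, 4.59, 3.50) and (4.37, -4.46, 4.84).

(Σ|x_i - y_i|^1.5)^(1/1.5) = (|0.19 - 4.37|^1.5 + |4.59 - (-4.46)|^1.5 + |3.5 - 4.84|^1.5)^(1/1.5)
= (4.18^1.5 + 9.05^1.5 + 1.34^1.5)^(1/1.5) ≈ (8.546 + 27.2253 + 1.5512)^(1/1.5) = (37.3225)^(1/1.5) ≈ 11.1681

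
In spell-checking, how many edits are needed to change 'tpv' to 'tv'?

Let D[i][j] be the edit distance between the first i characters of 'tpv' and the first j characters of 'tv', with D[i][0] = i, D[0][j] = j, and D[i][j] = D[i-1][j-1] if the characters match, else 1 + min(D[i-1][j], D[i][j-1], D[i-1][j-1]). Filling the table (rows: prefixes of 'tpv', columns: prefixes of 'tv'):
     ε  t  v
  ε  0  1  2
  t  1  0  1
  p  2  1  1
  v  3  2  1
The bottom-right entry gives D[3][2] = 1, so no sequence of fewer than 1 edit works. Backtracking through the table gives one optimal edit sequence (1 edit):
  tpv → tv (del p @2)
Edit distance = 1.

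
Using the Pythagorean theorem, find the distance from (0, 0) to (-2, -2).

√(Σ(x_i - y_i)²) = √((0 - (-2))² + (0 - (-2))²)
= √(2² + 2²) = √(4 + 4) = √8 ≈ 2.8284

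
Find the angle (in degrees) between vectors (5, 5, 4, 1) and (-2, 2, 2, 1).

With u = (5, 5, 4, 1), v = (-2, 2, 2, 1):
u·v = 5·(-2) + 5·2 + 4·2 + 1·1 = (-10) + 10 + 8 + 1 = 9.
|u| = √(5² + 5² + 4² + 1²) = √67, |v| = √((-2)² + 2² + 2² + 1²) = √13, so |u||v| = √(67·13) = √871.
cos θ = (u·v)/(|u||v|) = 9/√871 ≈ 0.304953
θ = arccos(0.304953) ≈ 72.24°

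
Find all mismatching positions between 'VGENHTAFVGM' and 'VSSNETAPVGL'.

Differing positions: 2, 3, 5, 8, 11. Hamming distance = 5.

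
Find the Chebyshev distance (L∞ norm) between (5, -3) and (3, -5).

max(|x_i - y_i|) = max(|5 - 3|, |-3 - (-5)|) = max(2, 2) = 2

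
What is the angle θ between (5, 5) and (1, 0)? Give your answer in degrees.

With u = (5, 5), v = (1, 0):
u·v = 5·1 + 5·0 = 5 + 0 = 5.
|u| = √(5² + 5²) = √50, |v| = √(1² + 0²) = √1, so |u||v| = √(50·1) = √50.
cos θ = (u·v)/(|u||v|) = 5/√50 ≈ 0.707107
θ = arccos(0.707107) ≈ 45°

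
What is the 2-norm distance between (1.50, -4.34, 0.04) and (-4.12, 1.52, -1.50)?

(Σ|x_i - y_i|^2)^(1/2) = (|1.5 - (-4.12)|^2 + |-4.34 - 1.52|^2 + |0.04 - (-1.5)|^2)^(1/2)
= (5.62^2 + 5.86^2 + 1.54^2)^(1/2) = (31.5844 + 34.3396 + 2.3716)^(1/2) = (68.2956)^(1/2) ≈ 8.2641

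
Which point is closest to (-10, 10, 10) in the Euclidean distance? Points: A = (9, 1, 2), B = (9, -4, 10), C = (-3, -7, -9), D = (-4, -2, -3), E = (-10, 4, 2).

Distances: d(A) ≈ 22.4944, d(B) ≈ 23.6008, d(C) ≈ 26.4386, d(D) ≈ 18.6815, d(E) = 10. Nearest: E = (-10, 4, 2) with distance 10.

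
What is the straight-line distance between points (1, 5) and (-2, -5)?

√(Σ(x_i - y_i)²) = √((1 - (-2))² + (5 - (-5))²)
= √(3² + 10²) = √(9 + 100) = √109 ≈ 10.4403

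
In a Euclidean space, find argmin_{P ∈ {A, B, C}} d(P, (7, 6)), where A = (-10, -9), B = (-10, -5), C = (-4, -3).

Distances: d(A) ≈ 22.6716, d(B) ≈ 20.2485, d(C) ≈ 14.2127. Nearest: C = (-4, -3) with distance 14.2127.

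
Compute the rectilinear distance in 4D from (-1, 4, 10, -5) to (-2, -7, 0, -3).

Σ|x_i - y_i| = |-1 - (-2)| + |4 - (-7)| + |10 - 0| + |-5 - (-3)| = 1 + 11 + 10 + 2 = 24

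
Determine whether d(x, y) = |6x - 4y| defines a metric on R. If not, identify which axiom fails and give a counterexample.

No. d fails symmetry: d(7, 4) = |6·7 - 4·4| = |26| = 26, but d(4, 7) = |6·4 - 4·7| = |-4| = 4. Since 26 ≠ 4, d(x,y) ≠ d(y,x) in general.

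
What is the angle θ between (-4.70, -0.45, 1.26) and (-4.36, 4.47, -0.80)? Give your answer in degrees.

With u = (-4.70, -0.45, 1.26), v = (-4.36, 4.47, -0.80):
u·v = (-4.7)·(-4.36) + (-0.45)·4.47 + 1.26·(-0.8) = 20.492 + (-2.0115) + (-1.008) = 17.4725.
|u| = √((-4.7)² + (-0.45)² + 1.26²) = √(22.09 + 0.2025 + 1.5876) = √23.8801, |v| = √((-4.36)² + 4.47² + (-0.8)²) = √(19.0096 + 19.9809 + 0.64) = √39.6305.
cos θ = (u·v)/(|u||v|) = 17.4725/(√23.8801·√39.6305) ≈ 0.567966
θ = arccos(0.567966) ≈ 55.39°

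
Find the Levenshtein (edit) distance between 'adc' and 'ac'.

Let D[i][j] be the edit distance between the first i characters of 'adc' and the first j characters of 'ac', with D[i][0] = i, D[0][j] = j, and D[i][j] = D[i-1][j-1] if the characters match, else 1 + min(D[i-1][j], D[i][j-1], D[i-1][j-1]). Filling the table (rows: prefixes of 'adc', columns: prefixes of 'ac'):
     ε  a  c
  ε  0  1  2
  a  1  0  1
  d  2  1  1
  c  3  2  1
The bottom-right entry gives D[3][2] = 1, so no sequence of fewer than 1 edit works. Backtracking through the table gives one optimal edit sequence (1 edit):
  adc → ac (del d @2)
Edit distance = 1.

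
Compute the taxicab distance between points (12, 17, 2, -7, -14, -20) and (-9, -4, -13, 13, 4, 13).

Σ|x_i - y_i| = |12 - (-9)| + |17 - (-4)| + |2 - (-13)| + |-7 - 13| + |-14 - 4| + |-20 - 13| = 21 + 21 + 15 + 20 + 18 + 33 = 128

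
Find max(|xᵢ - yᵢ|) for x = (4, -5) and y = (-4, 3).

max(|x_i - y_i|) = max(|4 - (-4)|, |-5 - 3|) = max(8, 8) = 8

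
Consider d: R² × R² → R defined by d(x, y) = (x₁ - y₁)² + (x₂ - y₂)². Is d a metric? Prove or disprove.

No. The squared Euclidean distance fails the triangle inequality. Counterexample: x = (0, 0), y = (4, 3), z = (8, 6). d(x,z) = 8² + 6² = 100, but d(x,y) + d(y,z) = (4² + 3²) + (4² + 3²) = 25 + 25 = 50. Since 100 > 50, the triangle inequality is violated. (Note: √d, the ordinary Euclidean distance, IS a metric.)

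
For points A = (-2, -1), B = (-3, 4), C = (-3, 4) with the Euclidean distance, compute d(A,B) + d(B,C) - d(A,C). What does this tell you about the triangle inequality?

d(A,B) = √(1² + 5²) = √26 ≈ 5.099, d(B,C) = √(0² + 0²) = √0 = 0, d(A,C) = √(1² + 5²) = √26 ≈ 5.099.
d(A,B) + d(B,C) - d(A,C) = 5.099 + 0 - 5.099 = 5.099 - 5.099 = 0. This is ≥ 0, so the triangle inequality holds for these points.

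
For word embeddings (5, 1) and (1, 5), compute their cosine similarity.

With u = (5, 1), v = (1, 5):
u·v = 5·1 + 1·5 = 5 + 5 = 10.
|u| = √(5² + 1²) = √26, |v| = √(1² + 5²) = √26, so |u||v| = √(26·26) = √676 = 26.
cos θ = (u·v)/(|u||v|) = 10/26 ≈ 0.3846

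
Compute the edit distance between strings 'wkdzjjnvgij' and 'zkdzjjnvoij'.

Let D[i][j] be the edit distance between the first i characters of 'wkdzjjnvgij' and the first j characters of 'zkdzjjnvoij', with D[i][0] = i, D[0][j] = j, and D[i][j] = D[i-1][j-1] if the characters match, else 1 + min(D[i-1][j], D[i][j-1], D[i-1][j-1]). Filling the table (rows: prefixes of 'wkdzjjnvgij', columns: prefixes of 'zkdzjjnvoij'):
     ε  z  k  d  z  j  j  n  v  o  i  j
  ε  0  1  2  3  4  5  6  7  8  9 10 11
  w  1  1  2  3  4  5  6  7  8  9 10 11
  k  2  2  1  2  3  4  5  6  7  8  9 10
  d  3  3  2  1  2  3  4  5  6  7  8  9
  z  4  3  3  2  1  2  3  4  5  6  7  8
  j  5  4  4  3  2  1  2  3  4  5  6  7
  j  6  5  5  4  3  2  1  2  3  4  5  6
  n  7  6  6  5  4  3  2  1  2  3  4  5
  v  8  7  7  6  5  4  3  2  1  2  3  4
  g  9  8  8  7  6  5  4  3  2  2  3  4
  i 10  9  9  8  7  6  5  4  3  3  2  3
  j 11 10 10  9  8  7  6  5  4  4  3  2
The bottom-right entry gives D[11][11] = 2, so no sequence of fewer than 2 edits works. Backtracking through the table gives one optimal edit sequence (2 edits):
  wkdzjjnvgij → zkdzjjnvgij (sub w→z @1)
  zkdzjjnvgij → zkdzjjnvoij (sub g→o @9)
Edit distance = 2.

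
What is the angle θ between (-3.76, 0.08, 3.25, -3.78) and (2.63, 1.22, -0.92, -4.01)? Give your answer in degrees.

With u = (-3.76, 0.08, 3.25, -3.78), v = (2.63, 1.22, -0.92, -4.01):
u·v = (-3.76)·2.63 + 0.08·1.22 + 3.25·(-0.92) + (-3.78)·(-4.01) = (-9.8888) + 0.0976 + (-2.99) + 15.1578 = 2.3766.
|u| = √((-3.76)² + 0.08² + 3.25² + (-3.78)²) = √(14.1376 + 0.0064 + 10.5625 + 14.2884) = √38.9949, |v| = √(2.63² + 1.22² + (-0.92)² + (-4.01)²) = √(6.9169 + 1.4884 + 0.8464 + 16.0801) = √25.3318.
cos θ = (u·v)/(|u||v|) = 2.3766/(√38.9949·√25.3318) ≈ 0.075617
θ = arccos(0.075617) ≈ 85.66°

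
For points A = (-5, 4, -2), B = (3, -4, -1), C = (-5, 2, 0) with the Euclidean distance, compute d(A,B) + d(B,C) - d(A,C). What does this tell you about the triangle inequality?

d(A,B) = √(8² + 8² + 1²) = √129 ≈ 11.3578, d(B,C) = √(8² + 6² + 1²) = √101 ≈ 10.0499, d(A,C) = √(0² + 2² + 2²) = √8 ≈ 2.8284.
d(A,B) + d(B,C) - d(A,C) = 11.3578 + 10.0499 - 2.8284 = 21.4077 - 2.8284 = 18.5793 (to 4 decimal places). This is ≥ 0, so the triangle inequality holds for these points.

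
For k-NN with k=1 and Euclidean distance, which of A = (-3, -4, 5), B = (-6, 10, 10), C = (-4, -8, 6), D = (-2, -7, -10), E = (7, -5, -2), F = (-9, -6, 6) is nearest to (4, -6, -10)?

Distances: d(A) ≈ 16.6733, d(B) ≈ 27.4955, d(C) = 18, d(D) ≈ 6.0828, d(E) ≈ 8.6023, d(F) ≈ 20.6155. Nearest: D = (-2, -7, -10) with distance 6.0828.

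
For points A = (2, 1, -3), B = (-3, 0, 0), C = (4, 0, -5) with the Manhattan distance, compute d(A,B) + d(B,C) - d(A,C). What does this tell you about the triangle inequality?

d(A,B) = 5 + 1 + 3 = 9, d(B,C) = 7 + 0 + 5 = 12, d(A,C) = 2 + 1 + 2 = 5.
d(A,B) + d(B,C) - d(A,C) = 9 + 12 - 5 = 21 - 5 = 16. This is ≥ 0, so the triangle inequality holds for these points.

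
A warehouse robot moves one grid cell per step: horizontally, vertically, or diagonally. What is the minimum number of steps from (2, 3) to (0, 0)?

max(|x_i - y_i|) = max(|2 - 0|, |3 - 0|) = max(2, 3) = 3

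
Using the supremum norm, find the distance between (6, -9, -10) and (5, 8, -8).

max(|x_i - y_i|) = max(|6 - 5|, |-9 - 8|, |-10 - (-8)|) = max(1, 17, 2) = 17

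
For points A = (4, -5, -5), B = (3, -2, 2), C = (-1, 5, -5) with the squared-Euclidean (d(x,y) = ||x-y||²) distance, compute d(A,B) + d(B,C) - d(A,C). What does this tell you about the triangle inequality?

d(A,B) = 1² + 3² + 7² = 59, d(B,C) = 4² + 7² + 7² = 114, d(A,C) = 5² + 10² + 0² = 125.
d(A,B) + d(B,C) - d(A,C) = 59 + 114 - 125 = 173 - 125 = 48. This is ≥ 0, so the triangle inequality holds for these points.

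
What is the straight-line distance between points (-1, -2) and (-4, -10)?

√(Σ(x_i - y_i)²) = √((-1 - (-4))² + (-2 - (-10))²)
= √(3² + 8²) = √(9 + 64) = √73 ≈ 8.544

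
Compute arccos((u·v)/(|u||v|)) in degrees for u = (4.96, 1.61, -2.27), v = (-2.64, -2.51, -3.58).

With u = (4.96, 1.61, -2.27), v = (-2.64, -2.51, -3.58):
u·v = 4.96·(-2.64) + 1.61·(-2.51) + (-2.27)·(-3.58) = (-13.0944) + (-4.0411) + 8.1266 = -9.0089.
|u| = √(4.96² + 1.61² + (-2.27)²) = √(24.6016 + 2.5921 + 5.1529) = √32.3466, |v| = √((-2.64)² + (-2.51)² + (-3.58)²) = √(6.9696 + 6.3001 + 12.8164) = √26.0861.
cos θ = (u·v)/(|u||v|) = -9.0089/(√32.3466·√26.0861) ≈ -0.310136
θ = arccos(-0.310136) ≈ 108.07°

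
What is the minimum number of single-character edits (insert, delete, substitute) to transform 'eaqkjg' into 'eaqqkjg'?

Let D[i][j] be the edit distance between the first i characters of 'eaqkjg' and the first j characters of 'eaqqkjg', with D[i][0] = i, D[0][j] = j, and D[i][j] = D[i-1][j-1] if the characters match, else 1 + min(D[i-1][j], D[i][j-1], D[i-1][j-1]). Filling the table (rows: prefixes of 'eaqkjg', columns: prefixes of 'eaqqkjg'):
     ε  e  a  q  q  k  j  g
  ε  0  1  2  3  4  5  6  7
  e  1  0  1  2  3  4  5  6
  a  2  1  0  1  2  3  4  5
  q  3  2  1  0  1  2  3  4
  k  4  3  2  1  1  1  2  3
  j  5  4  3  2  2  2  1  2
  g  6  5  4  3  3  3  2  1
The bottom-right entry gives D[6][7] = 1, so no sequence of fewer than 1 edit works. Backtracking through the table gives one optimal edit sequence (1 edit):
  eaqkjg → eaqqkjg (ins q @3)
Edit distance = 1.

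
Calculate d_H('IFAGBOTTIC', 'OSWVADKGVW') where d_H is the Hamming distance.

Differing positions: 1, 2, 3, 4, 5, 6, 7, 8, 9, 10. Hamming distance = 10.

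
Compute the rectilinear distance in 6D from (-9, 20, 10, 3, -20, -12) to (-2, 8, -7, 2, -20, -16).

Σ|x_i - y_i| = |-9 - (-2)| + |20 - 8| + |10 - (-7)| + |3 - 2| + |-20 - (-20)| + |-12 - (-16)| = 7 + 12 + 17 + 1 + 0 + 4 = 41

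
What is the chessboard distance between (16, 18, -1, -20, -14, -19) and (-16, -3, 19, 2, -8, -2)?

max(|x_i - y_i|) = max(|16 - (-16)|, |18 - (-3)|, |-1 - 19|, |-20 - 2|, |-14 - (-8)|, |-19 - (-2)|) = max(32, 21, 20, 22, 6, 17) = 32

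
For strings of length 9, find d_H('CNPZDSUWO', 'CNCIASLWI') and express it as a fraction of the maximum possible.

Differing positions: 3, 4, 5, 7, 9. Hamming distance = 5. The maximum possible Hamming distance for length-9 strings is 9, so d_H/9 = 5/9 ≈ 0.5556.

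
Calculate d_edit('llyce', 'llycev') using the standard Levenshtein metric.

Let D[i][j] be the edit distance between the first i characters of 'llyce' and the first j characters of 'llycev', with D[i][0] = i, D[0][j] = j, and D[i][j] = D[i-1][j-1] if the characters match, else 1 + min(D[i-1][j], D[i][j-1], D[i-1][j-1]). Filling the table (rows: prefixes of 'llyce', columns: prefixes of 'llycev'):
     ε  l  l  y  c  e  v
  ε  0  1  2  3  4  5  6
  l  1  0  1  2  3  4  5
  l  2  1  0  1  2  3  4
  y  3  2  1  0  1  2  3
  c  4  3  2  1  0  1  2
  e  5  4  3  2  1  0  1
The bottom-right entry gives D[5][6] = 1, so no sequence of fewer than 1 edit works. Backtracking through the table gives one optimal edit sequence (1 edit):
  llyce → llycev (ins v @6)
Edit distance = 1.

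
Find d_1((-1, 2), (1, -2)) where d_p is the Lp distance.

Σ|x_i - y_i| = |-1 - 1| + |2 - (-2)| = 2 + 4 = 6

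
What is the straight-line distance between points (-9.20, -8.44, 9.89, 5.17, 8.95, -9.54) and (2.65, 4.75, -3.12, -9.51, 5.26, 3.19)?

√(Σ(x_i - y_i)²) = √((-9.2 - 2.65)² + (-8.44 - 4.75)² + (9.89 - (-3.12))² + (5.17 - (-9.51))² + (8.95 - 5.26)² + (-9.54 - 3.19)²)
= √((-11.85)² + (-13.19)² + 13.01² + 14.68² + 3.69² + (-12.73)²) = √(140.4225 + 173.9761 + 169.2601 + 215.5024 + 13.6161 + 162.0529) = √874.8301 ≈ 29.5775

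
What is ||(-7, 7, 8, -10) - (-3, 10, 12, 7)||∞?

max(|x_i - y_i|) = max(|-7 - (-3)|, |7 - 10|, |8 - 12|, |-10 - 7|) = max(4, 3, 4, 17) = 17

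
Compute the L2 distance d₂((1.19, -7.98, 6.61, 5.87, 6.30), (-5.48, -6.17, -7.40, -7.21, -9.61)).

√(Σ(x_i - y_i)²) = √((1.19 - (-5.48))² + (-7.98 - (-6.17))² + (6.61 - (-7.4))² + (5.87 - (-7.21))² + (6.3 - (-9.61))²)
= √(6.67² + (-1.81)² + 14.01² + 13.08² + 15.91²) = √(44.4889 + 3.2761 + 196.2801 + 171.0864 + 253.1281) = √668.2596 ≈ 25.8507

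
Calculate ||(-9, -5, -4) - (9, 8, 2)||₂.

√(Σ(x_i - y_i)²) = √((-9 - 9)² + (-5 - 8)² + (-4 - 2)²)
= √((-18)² + (-13)² + (-6)²) = √(324 + 169 + 36) = √529 = 23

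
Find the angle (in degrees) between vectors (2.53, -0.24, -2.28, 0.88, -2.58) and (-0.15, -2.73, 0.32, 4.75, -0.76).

With u = (2.53, -0.24, -2.28, 0.88, -2.58), v = (-0.15, -2.73, 0.32, 4.75, -0.76):
u·v = 2.53·(-0.15) + (-0.24)·(-2.73) + (-2.28)·0.32 + 0.88·4.75 + (-2.58)·(-0.76) = (-0.3795) + 0.6552 + (-0.7296) + 4.18 + 1.9608 = 5.6869.
|u| = √(2.53² + (-0.24)² + (-2.28)² + 0.88² + (-2.58)²) = √(6.4009 + 0.0576 + 5.1984 + 0.7744 + 6.6564) = √19.0877, |v| = √((-0.15)² + (-2.73)² + 0.32² + 4.75² + (-0.76)²) = √(0.0225 + 7.4529 + 0.1024 + 22.5625 + 0.5776) = √30.7179.
cos θ = (u·v)/(|u||v|) = 5.6869/(√19.0877·√30.7179) ≈ 0.234857
θ = arccos(0.234857) ≈ 76.42°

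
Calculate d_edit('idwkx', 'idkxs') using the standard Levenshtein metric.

Let D[i][j] be the edit distance between the first i characters of 'idwkx' and the first j characters of 'idkxs', with D[i][0] = i, D[0][j] = j, and D[i][j] = D[i-1][j-1] if the characters match, else 1 + min(D[i-1][j], D[i][j-1], D[i-1][j-1]). Filling the table (rows: prefixes of 'idwkx', columns: prefixes of 'idkxs'):
     ε  i  d  k  x  s
  ε  0  1  2  3  4  5
  i  1  0  1  2  3  4
  d  2  1  0  1  2  3
  w  3  2  1  1  2  3
  k  4  3  2  1  2  3
  x  5  4  3  2  1  2
The bottom-right entry gives D[5][5] = 2, so no sequence of fewer than 2 edits works. Backtracking through the table gives one optimal edit sequence (2 edits):
  idwkx → idkx (del w @3)
  idkx → idkxs (ins s @5)
Edit distance = 2.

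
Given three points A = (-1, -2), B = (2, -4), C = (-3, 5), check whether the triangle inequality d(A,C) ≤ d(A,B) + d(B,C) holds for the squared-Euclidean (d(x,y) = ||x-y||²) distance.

d(A,B) = 3² + 2² = 13, d(B,C) = 5² + 9² = 106, d(A,C) = 2² + 7² = 53.
d(A,C) = 53 ≤ 13 + 106 = 119. Triangle inequality is satisfied.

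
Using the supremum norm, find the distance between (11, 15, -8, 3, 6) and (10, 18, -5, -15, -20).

max(|x_i - y_i|) = max(|11 - 10|, |15 - 18|, |-8 - (-5)|, |3 - (-15)|, |6 - (-20)|) = max(1, 3, 3, 18, 26) = 26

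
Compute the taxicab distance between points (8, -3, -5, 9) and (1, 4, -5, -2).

Σ|x_i - y_i| = |8 - 1| + |-3 - 4| + |-5 - (-5)| + |9 - (-2)| = 7 + 7 + 0 + 11 = 25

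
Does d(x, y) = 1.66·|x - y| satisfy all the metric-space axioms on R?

Yes. Since |x - y| is a metric on R and 1.66 > 0, the positive scalar multiple 1.66·|x - y| is also a metric: scaling by a positive constant preserves non-negativity, identity (d=0 ⟺ |x-y|=0 ⟺ x=y), symmetry, and the triangle inequality.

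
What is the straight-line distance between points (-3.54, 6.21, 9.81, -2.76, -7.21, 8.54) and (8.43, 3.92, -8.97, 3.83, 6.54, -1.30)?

√(Σ(x_i - y_i)²) = √((-3.54 - 8.43)² + (6.21 - 3.92)² + (9.81 - (-8.97))² + (-2.76 - 3.83)² + (-7.21 - 6.54)² + (8.54 - (-1.3))²)
= √((-11.97)² + 2.29² + 18.78² + (-6.59)² + (-13.75)² + 9.84²) = √(143.2809 + 5.2441 + 352.6884 + 43.4281 + 189.0625 + 96.8256) = √830.5296 ≈ 28.8189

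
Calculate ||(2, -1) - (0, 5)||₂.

√(Σ(x_i - y_i)²) = √((2 - 0)² + (-1 - 5)²)
= √(2² + (-6)²) = √(4 + 36) = √40 ≈ 6.3246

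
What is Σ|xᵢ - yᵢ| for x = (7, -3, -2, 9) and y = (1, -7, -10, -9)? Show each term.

Σ|x_i - y_i| = |7 - 1| + |-3 - (-7)| + |-2 - (-10)| + |9 - (-9)| = 6 + 4 + 8 + 18 = 36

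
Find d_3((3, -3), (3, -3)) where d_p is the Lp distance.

(Σ|x_i - y_i|^3)^(1/3) = (|3 - 3|^3 + |-3 - (-3)|^3)^(1/3)
= (0^3 + 0^3)^(1/3) = (0 + 0)^(1/3) = (0)^(1/3) = 0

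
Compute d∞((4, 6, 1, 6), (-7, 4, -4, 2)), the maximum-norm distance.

max(|x_i - y_i|) = max(|4 - (-7)|, |6 - 4|, |1 - (-4)|, |6 - 2|) = max(11, 2, 5, 4) = 11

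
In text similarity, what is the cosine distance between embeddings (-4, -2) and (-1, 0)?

With u = (-4, -2), v = (-1, 0):
u·v = (-4)·(-1) + (-2)·0 = 4 + 0 = 4.
|u| = √((-4)² + (-2)²) = √20, |v| = √((-1)² + 0²) = √1, so |u||v| = √(20·1) = √20.
cos θ = (u·v)/(|u||v|) = 4/√20 ≈ 0.8944
Cosine distance = 1 - cos θ ≈ 1 - 0.8944 = 0.1056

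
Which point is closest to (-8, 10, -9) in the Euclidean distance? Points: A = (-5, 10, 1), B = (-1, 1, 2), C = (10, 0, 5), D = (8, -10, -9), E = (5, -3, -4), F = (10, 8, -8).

Distances: d(A) ≈ 10.4403, d(B) ≈ 15.843, d(C) ≈ 24.8998, d(D) ≈ 25.6125, d(E) ≈ 19.0526, d(F) ≈ 18.1384. Nearest: A = (-5, 10, 1) with distance 10.4403.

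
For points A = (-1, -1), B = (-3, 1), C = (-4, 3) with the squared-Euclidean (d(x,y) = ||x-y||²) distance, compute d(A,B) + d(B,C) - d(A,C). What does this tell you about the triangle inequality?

d(A,B) = 2² + 2² = 8, d(B,C) = 1² + 2² = 5, d(A,C) = 3² + 4² = 25.
d(A,B) + d(B,C) - d(A,C) = 8 + 5 - 25 = 13 - 25 = -12. This is < 0, so the triangle inequality FAILS for these points (squared-Euclidean is not a metric).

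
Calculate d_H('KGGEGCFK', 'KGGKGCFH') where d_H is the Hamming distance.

Differing positions: 4, 8. Hamming distance = 2.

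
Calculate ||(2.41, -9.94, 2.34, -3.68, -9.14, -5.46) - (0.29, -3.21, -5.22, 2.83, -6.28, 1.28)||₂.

√(Σ(x_i - y_i)²) = √((2.41 - 0.29)² + (-9.94 - (-3.21))² + (2.34 - (-5.22))² + (-3.68 - 2.83)² + (-9.14 - (-6.28))² + (-5.46 - 1.28)²)
= √(2.12² + (-6.73)² + 7.56² + (-6.51)² + (-2.86)² + (-6.74)²) = √(4.4944 + 45.2929 + 57.1536 + 42.3801 + 8.1796 + 45.4276) = √202.9282 ≈ 14.2453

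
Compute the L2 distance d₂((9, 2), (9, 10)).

√(Σ(x_i - y_i)²) = √((9 - 9)² + (2 - 10)²)
= √(0² + (-8)²) = √(0 + 64) = √64 = 8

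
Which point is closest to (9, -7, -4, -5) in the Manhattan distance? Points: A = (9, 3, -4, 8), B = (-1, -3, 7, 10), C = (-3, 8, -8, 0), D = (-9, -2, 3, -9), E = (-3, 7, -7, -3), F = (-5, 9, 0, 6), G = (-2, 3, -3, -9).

Distances: d(A) = 23, d(B) = 40, d(C) = 36, d(D) = 34, d(E) = 31, d(F) = 45, d(G) = 26. Nearest: A = (9, 3, -4, 8) with distance 23.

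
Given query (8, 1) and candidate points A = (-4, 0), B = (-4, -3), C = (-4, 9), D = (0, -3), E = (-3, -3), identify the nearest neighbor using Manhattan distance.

Distances: d(A) = 13, d(B) = 16, d(C) = 20, d(D) = 12, d(E) = 15. Nearest: D = (0, -3) with distance 12.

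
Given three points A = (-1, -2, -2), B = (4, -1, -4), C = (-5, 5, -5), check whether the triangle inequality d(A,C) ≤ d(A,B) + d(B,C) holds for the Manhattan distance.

d(A,B) = 5 + 1 + 2 = 8, d(B,C) = 9 + 6 + 1 = 16, d(A,C) = 4 + 7 + 3 = 14.
d(A,C) = 14 ≤ 8 + 16 = 24. Triangle inequality is satisfied.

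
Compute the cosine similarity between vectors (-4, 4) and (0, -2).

With u = (-4, 4), v = (0, -2):
u·v = (-4)·0 + 4·(-2) = 0 + (-8) = -8.
|u| = √((-4)² + 4²) = √32, |v| = √(0² + (-2)²) = √4, so |u||v| = √(32·4) = √128.
cos θ = (u·v)/(|u||v|) = -8/√128 ≈ -0.7071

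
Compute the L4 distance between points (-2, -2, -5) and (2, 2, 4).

(Σ|x_i - y_i|^4)^(1/4) = (|-2 - 2|^4 + |-2 - 2|^4 + |-5 - 4|^4)^(1/4)
= (4^4 + 4^4 + 9^4)^(1/4) = (256 + 256 + 6561)^(1/4) = (7073)^(1/4) ≈ 9.1707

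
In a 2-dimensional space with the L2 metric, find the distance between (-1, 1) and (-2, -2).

(Σ|x_i - y_i|^2)^(1/2) = (|-1 - (-2)|^2 + |1 - (-2)|^2)^(1/2)
= (1^2 + 3^2)^(1/2) = (1 + 9)^(1/2) = (10)^(1/2) ≈ 3.1623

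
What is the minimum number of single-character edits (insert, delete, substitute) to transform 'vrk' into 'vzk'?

Let D[i][j] be the edit distance between the first i characters of 'vrk' and the first j characters of 'vzk', with D[i][0] = i, D[0][j] = j, and D[i][j] = D[i-1][j-1] if the characters match, else 1 + min(D[i-1][j], D[i][j-1], D[i-1][j-1]). Filling the table (rows: prefixes of 'vrk', columns: prefixes of 'vzk'):
     ε  v  z  k
  ε  0  1  2  3
  v  1  0  1  2
  r  2  1  1  2
  k  3  2  2  1
The bottom-right entry gives D[3][3] = 1, so no sequence of fewer than 1 edit works. Backtracking through the table gives one optimal edit sequence (1 edit):
  vrk → vzk (sub r→z @2)
Edit distance = 1.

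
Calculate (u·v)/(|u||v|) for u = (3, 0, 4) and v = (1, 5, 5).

With u = (3, 0, 4), v = (1, 5, 5):
u·v = 3·1 + 0·5 + 4·5 = 3 + 0 + 20 = 23.
|u| = √(3² + 0² + 4²) = √25, |v| = √(1² + 5² + 5²) = √51, so |u||v| = √(25·51) = √1275.
cos θ = (u·v)/(|u||v|) = 23/√1275 ≈ 0.6441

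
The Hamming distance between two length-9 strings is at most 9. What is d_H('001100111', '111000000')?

Differing positions: 1, 2, 4, 7, 8, 9. Hamming distance = 6. The maximum possible Hamming distance for length-9 strings is 9, so d_H/9 = 6/9 ≈ 0.6667.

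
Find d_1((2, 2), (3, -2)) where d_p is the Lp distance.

Σ|x_i - y_i| = |2 - 3| + |2 - (-2)| = 1 + 4 = 5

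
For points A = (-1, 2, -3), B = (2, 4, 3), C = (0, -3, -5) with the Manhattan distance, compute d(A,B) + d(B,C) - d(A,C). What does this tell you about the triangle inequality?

d(A,B) = 3 + 2 + 6 = 11, d(B,C) = 2 + 7 + 8 = 17, d(A,C) = 1 + 5 + 2 = 8.
d(A,B) + d(B,C) - d(A,C) = 11 + 17 - 8 = 28 - 8 = 20. This is ≥ 0, so the triangle inequality holds for these points.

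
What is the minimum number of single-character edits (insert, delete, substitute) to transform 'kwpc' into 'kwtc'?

Let D[i][j] be the edit distance between the first i characters of 'kwpc' and the first j characters of 'kwtc', with D[i][0] = i, D[0][j] = j, and D[i][j] = D[i-1][j-1] if the characters match, else 1 + min(D[i-1][j], D[i][j-1], D[i-1][j-1]). Filling the table (rows: prefixes of 'kwpc', columns: prefixes of 'kwtc'):
     ε  k  w  t  c
  ε  0  1  2  3  4
  k  1  0  1  2  3
  w  2  1  0  1  2
  p  3  2  1  1  2
  c  4  3  2  2  1
The bottom-right entry gives D[4][4] = 1, so no sequence of fewer than 1 edit works. Backtracking through the table gives one optimal edit sequence (1 edit):
  kwpc → kwtc (sub p→t @3)
Edit distance = 1.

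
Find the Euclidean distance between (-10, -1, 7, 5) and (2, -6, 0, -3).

√(Σ(x_i - y_i)²) = √((-10 - 2)² + (-1 - (-6))² + (7 - 0)² + (5 - (-3))²)
= √((-12)² + 5² + 7² + 8²) = √(144 + 25 + 49 + 64) = √282 ≈ 16.7929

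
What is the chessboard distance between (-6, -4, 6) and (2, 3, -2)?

max(|x_i - y_i|) = max(|-6 - 2|, |-4 - 3|, |6 - (-2)|) = max(8, 7, 8) = 8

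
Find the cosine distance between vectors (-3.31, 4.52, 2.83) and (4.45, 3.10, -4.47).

With u = (-3.31, 4.52, 2.83), v = (4.45, 3.10, -4.47):
u·v = (-3.31)·4.45 + 4.52·3.1 + 2.83·(-4.47) = (-14.7295) + 14.012 + (-12.6501) = -13.3676.
|u| = √((-3.31)² + 4.52² + 2.83²) = √(10.9561 + 20.4304 + 8.0089) = √39.3954, |v| = √(4.45² + 3.1² + (-4.47)²) = √(19.8025 + 9.61 + 19.9809) = √49.3934.
cos θ = (u·v)/(|u||v|) = -13.3676/(√39.3954·√49.3934) ≈ -0.303
Cosine distance = 1 - cos θ ≈ 1 - (-0.303) = 1.303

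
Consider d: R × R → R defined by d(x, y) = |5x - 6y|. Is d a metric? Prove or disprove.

No. d fails symmetry: d(8, 2) = |5·8 - 6·2| = |28| = 28, but d(2, 8) = |5·2 - 6·8| = |-38| = 38. Since 28 ≠ 38, d(x,y) ≠ d(y,x) in general.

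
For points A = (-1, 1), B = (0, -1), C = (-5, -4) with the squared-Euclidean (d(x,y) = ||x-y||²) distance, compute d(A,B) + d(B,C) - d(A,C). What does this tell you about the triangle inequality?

d(A,B) = 1² + 2² = 5, d(B,C) = 5² + 3² = 34, d(A,C) = 4² + 5² = 41.
d(A,B) + d(B,C) - d(A,C) = 5 + 34 - 41 = 39 - 41 = -2. This is < 0, so the triangle inequality FAILS for these points (squared-Euclidean is not a metric).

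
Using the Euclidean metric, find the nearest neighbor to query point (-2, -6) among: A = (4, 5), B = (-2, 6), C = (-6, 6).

Distances: d(A) ≈ 12.53, d(B) = 12, d(C) ≈ 12.6491. Nearest: B = (-2, 6) with distance 12.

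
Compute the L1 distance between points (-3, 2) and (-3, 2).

Σ|x_i - y_i| = |-3 - (-3)| + |2 - 2| = 0 + 0 = 0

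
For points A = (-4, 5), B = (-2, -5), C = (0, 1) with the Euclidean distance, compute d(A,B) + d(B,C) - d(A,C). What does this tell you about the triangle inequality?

d(A,B) = √(2² + 10²) = √104 ≈ 10.198, d(B,C) = √(2² + 6²) = √40 ≈ 6.3246, d(A,C) = √(4² + 4²) = √32 ≈ 5.6569.
d(A,B) + d(B,C) - d(A,C) = 10.198 + 6.3246 - 5.6569 = 16.5226 - 5.6569 = 10.8657 (to 4 decimal places). This is ≥ 0, so the triangle inequality holds for these points.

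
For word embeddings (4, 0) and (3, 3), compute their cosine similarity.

With u = (4, 0), v = (3, 3):
u·v = 4·3 + 0·3 = 12 + 0 = 12.
|u| = √(4² + 0²) = √16, |v| = √(3² + 3²) = √18, so |u||v| = √(16·18) = √288.
cos θ = (u·v)/(|u||v|) = 12/√288 ≈ 0.7071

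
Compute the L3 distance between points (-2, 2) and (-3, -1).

(Σ|x_i - y_i|^3)^(1/3) = (|-2 - (-3)|^3 + |2 - (-1)|^3)^(1/3)
= (1^3 + 3^3)^(1/3) = (1 + 27)^(1/3) = (28)^(1/3) ≈ 3.0366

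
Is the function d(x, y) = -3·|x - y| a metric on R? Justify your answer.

No. With c = -3 < 0, d fails non-negativity: d(5, 7) = -3·|5 - 7| = -3·2 = -6 < 0.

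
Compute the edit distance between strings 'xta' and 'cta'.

Let D[i][j] be the edit distance between the first i characters of 'xta' and the first j characters of 'cta', with D[i][0] = i, D[0][j] = j, and D[i][j] = D[i-1][j-1] if the characters match, else 1 + min(D[i-1][j], D[i][j-1], D[i-1][j-1]). Filling the table (rows: prefixes of 'xta', columns: prefixes of 'cta'):
     ε  c  t  a
  ε  0  1  2  3
  x  1  1  2  3
  t  2  2  1  2
  a  3  3  2  1
The bottom-right entry gives D[3][3] = 1, so no sequence of fewer than 1 edit works. Backtracking through the table gives one optimal edit sequence (1 edit):
  xta → cta (sub x→c @1)
Edit distance = 1.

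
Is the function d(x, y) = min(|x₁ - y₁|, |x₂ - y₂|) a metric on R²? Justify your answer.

No. d fails identity of indiscernibles: take x = (-5, 0) and y = (-5, 5). Then d(x,y) = min(|-5 - (-5)|, |0 - 5|) = min(0, 5) = 0, yet x ≠ y.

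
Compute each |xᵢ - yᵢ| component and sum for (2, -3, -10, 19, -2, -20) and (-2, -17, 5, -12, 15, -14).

Σ|x_i - y_i| = |2 - (-2)| + |-3 - (-17)| + |-10 - 5| + |19 - (-12)| + |-2 - 15| + |-20 - (-14)| = 4 + 14 + 15 + 31 + 17 + 6 = 87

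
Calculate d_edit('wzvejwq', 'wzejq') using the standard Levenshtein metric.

Let D[i][j] be the edit distance between the first i characters of 'wzvejwq' and the first j characters of 'wzejq', with D[i][0] = i, D[0][j] = j, and D[i][j] = D[i-1][j-1] if the characters match, else 1 + min(D[i-1][j], D[i][j-1], D[i-1][j-1]). Filling the table (rows: prefixes of 'wzvejwq', columns: prefixes of 'wzejq'):
     ε  w  z  e  j  q
  ε  0  1  2  3  4  5
  w  1  0  1  2  3  4
  z  2  1  0  1  2  3
  v  3  2  1  1  2  3
  e  4  3  2  1  2  3
  j  5  4  3  2  1  2
  w  6  5  4  3  2  2
  q  7  6  5  4  3  2
The bottom-right entry gives D[7][5] = 2, so no sequence of fewer than 2 edits works. Backtracking through the table gives one optimal edit sequence (2 edits):
  wzvejwq → wzejwq (del v @3)
  wzejwq → wzejq (del w @5)
Edit distance = 2.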